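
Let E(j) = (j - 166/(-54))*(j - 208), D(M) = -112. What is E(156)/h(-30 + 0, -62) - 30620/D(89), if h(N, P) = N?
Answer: 1245407/2268 ≈ 549.12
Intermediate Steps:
E(j) = (-208 + j)*(83/27 + j) (E(j) = (j - 166*(-1/54))*(-208 + j) = (j + 83/27)*(-208 + j) = (83/27 + j)*(-208 + j) = (-208 + j)*(83/27 + j))
E(156)/h(-30 + 0, -62) - 30620/D(89) = (-17264/27 + 156² - 5533/27*156)/(-30 + 0) - 30620/(-112) = (-17264/27 + 24336 - 287716/9)/(-30) - 30620*(-1/112) = -223340/27*(-1/30) + 7655/28 = 22334/81 + 7655/28 = 1245407/2268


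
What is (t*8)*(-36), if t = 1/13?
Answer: -288/13 ≈ -22.154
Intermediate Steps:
t = 1/13 ≈ 0.076923
(t*8)*(-36) = ((1/13)*8)*(-36) = (8/13)*(-36) = -288/13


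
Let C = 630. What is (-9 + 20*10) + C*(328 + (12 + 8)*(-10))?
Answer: 80831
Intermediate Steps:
(-9 + 20*10) + C*(328 + (12 + 8)*(-10)) = (-9 + 20*10) + 630*(328 + (12 + 8)*(-10)) = (-9 + 200) + 630*(328 + 20*(-10)) = 191 + 630*(328 - 200) = 191 + 630*128 = 191 + 80640 = 80831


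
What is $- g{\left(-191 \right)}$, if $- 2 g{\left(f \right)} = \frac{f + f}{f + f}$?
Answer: $\frac{1}{2} \approx 0.5$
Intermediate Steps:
$g{\left(f \right)} = - \frac{1}{2}$ ($g{\left(f \right)} = - \frac{\left(f + f\right) \frac{1}{f + f}}{2} = - \frac{2 f \frac{1}{2 f}}{2} = \left(- \frac{1}{2}\right) 1 = - \frac{1}{2}$)
$- g{\left(-191 \right)} = \left(-1\right) \left(- \frac{1}{2}\right) = \frac{1}{2}$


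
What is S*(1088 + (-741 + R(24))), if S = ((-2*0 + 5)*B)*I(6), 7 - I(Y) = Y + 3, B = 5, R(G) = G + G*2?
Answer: -20950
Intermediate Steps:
R(G) = 3*G (R(G) = G + 2*G = 3*G)
I(Y) = 4 - Y (I(Y) = 7 - (Y + 3) = 7 - (3 + Y) = 7 + (-3 - Y) = 4 - Y)
S = -50 (S = ((-2*0 + 5)*5)*(4 - 1*6) = ((0 + 5)*5)*(4 - 6) = (5*5)*(-2) = 25*(-2) = -50)
S*(1088 + (-741 + R(24))) = -50*(1088 + (-741 + 3*24)) = -50*(1088 + (-741 + 72)) = -50*(1088 - 669) = -50*419 = -20950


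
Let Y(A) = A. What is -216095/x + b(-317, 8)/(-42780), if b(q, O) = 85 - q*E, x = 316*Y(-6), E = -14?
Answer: 771066449/6759240 ≈ 114.08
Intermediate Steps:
x = -1896 (x = 316*(-6) = -1896)
b(q, O) = 85 + 14*q (b(q, O) = 85 - q*(-14) = 85 - (-14)*q = 85 + 14*q)
-216095/x + b(-317, 8)/(-42780) = -216095/(-1896) + (85 + 14*(-317))/(-42780) = -216095*(-1/1896) + (85 - 4438)*(-1/42780) = 216095/1896 - 4353*(-1/42780) = 216095/1896 + 1451/14260 = 771066449/6759240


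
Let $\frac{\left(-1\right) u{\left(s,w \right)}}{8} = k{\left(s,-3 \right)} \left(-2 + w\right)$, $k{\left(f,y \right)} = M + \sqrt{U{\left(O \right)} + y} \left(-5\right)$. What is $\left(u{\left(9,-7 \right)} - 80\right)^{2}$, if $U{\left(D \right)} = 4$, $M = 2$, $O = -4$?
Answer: $87616$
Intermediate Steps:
$k{\left(f,y \right)} = 2 - 5 \sqrt{4 + y}$ ($k{\left(f,y \right)} = 2 + \sqrt{4 + y} \left(-5\right) = 2 - 5 \sqrt{4 + y}$)
$u{\left(s,w \right)} = -48 + 24 w$ ($u{\left(s,w \right)} = - 8 \left(2 - 5 \sqrt{4 - 3}\right) \left(-2 + w\right) = - 8 \left(2 - 5 \sqrt{1}\right) \left(-2 + w\right) = - 8 \left(2 - 5\right) \left(-2 + w\right) = - 8 \left(- 3 \left(-2 + w\right)\right) = - 8 \left(6 - 3 w\right) = -48 + 24 w$)
$\left(u{\left(9,-7 \right)} - 80\right)^{2} = \left(\left(-48 + 24 \left(-7\right)\right) - 80\right)^{2} = \left(\left(-48 - 168\right) - 80\right)^{2} = \left(-216 - 80\right)^{2} = \left(-296\right)^{2} = 87616$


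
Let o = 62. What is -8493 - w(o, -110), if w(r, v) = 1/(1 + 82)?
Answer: -704920/83 ≈ -8493.0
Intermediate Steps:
w(r, v) = 1/83
-8493 - w(o, -110) = -8493 - 1*1/83 = -8493 - 1/83 = -704920/83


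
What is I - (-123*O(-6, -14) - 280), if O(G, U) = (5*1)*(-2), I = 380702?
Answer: 379752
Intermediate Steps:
O(G, U) = -10 (O(G, U) = 5*(-2) = -10)
I - (-123*O(-6, -14) - 280) = 380702 - (-123*(-10) - 280) = 380702 - (1230 - 280) = 380702 - 1*950 = 380702 - 950 = 379752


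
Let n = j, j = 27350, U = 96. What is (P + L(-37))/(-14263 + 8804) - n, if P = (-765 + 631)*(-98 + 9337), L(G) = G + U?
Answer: -148065683/5459 ≈ -27123.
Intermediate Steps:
L(G) = 96 + G (L(G) = G + 96 = 96 + G)
n = 27350
P = -1238026 (P = -134*9239 = -1238026)
(P + L(-37))/(-14263 + 8804) - n = (-1238026 + (96 - 37))/(-14263 + 8804) - 1*27350 = (-1238026 + 59)/(-5459) - 27350 = -1237967*(-1/5459) - 27350 = 1237967/5459 - 27350 = -148065683/5459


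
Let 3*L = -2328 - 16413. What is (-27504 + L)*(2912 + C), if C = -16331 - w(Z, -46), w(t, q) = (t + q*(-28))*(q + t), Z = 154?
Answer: 5709150405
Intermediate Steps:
w(t, q) = (q + t)*(t - 28*q) (w(t, q) = (t - 28*q)*(q + t) = (q + t)*(t - 28*q))
L = -6247 (L = (-2328 - 16413)/3 = (⅓)*(-18741) = -6247)
C = -172067 (C = -16331 - (154² - 28*(-46)² - 27*(-46)*154) = -16331 - (23716 - 28*2116 + 191268) = -16331 - (23716 - 59248 + 191268) = -16331 - 1*155736 = -16331 - 155736 = -172067)
(-27504 + L)*(2912 + C) = (-27504 - 6247)*(2912 - 172067) = -33751*(-169155) = 5709150405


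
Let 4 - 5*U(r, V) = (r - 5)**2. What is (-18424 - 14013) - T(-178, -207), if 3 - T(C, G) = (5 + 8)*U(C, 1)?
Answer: -119501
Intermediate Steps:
U(r, V) = 4/5 - (-5 + r)**2/5 (U(r, V) = 4/5 - (r - 5)**2/5 = 4/5 - (-5 + r)**2/5)
T(C, G) = -37/5 + 13*(-5 + C)**2/5 (T(C, G) = 3 - (5 + 8)*(4/5 - (-5 + C)**2/5) = 3 - 13*(4/5 - (-5 + C)**2/5) = 3 - (52/5 - 13*(-5 + C)**2/5) = 3 + (-52/5 + 13*(-5 + C)**2/5) = -37/5 + 13*(-5 + C)**2/5)
(-18424 - 14013) - T(-178, -207) = (-18424 - 14013) - (-37/5 + 13*(-5 - 178)**2/5) = -32437 - (-37/5 + (13/5)*(-183)**2) = -32437 - (-37/5 + (13/5)*33489) = -32437 - (-37/5 + 435357/5) = -32437 - 1*87064 = -32437 - 87064 = -119501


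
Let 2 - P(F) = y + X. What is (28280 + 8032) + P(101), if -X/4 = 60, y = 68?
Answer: 36486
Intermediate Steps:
X = -240 (X = -4*60 = -240)
P(F) = 174 (P(F) = 2 - (68 - 240) = 2 - 1*(-172) = 2 + 172 = 174)
(28280 + 8032) + P(101) = (28280 + 8032) + 174 = 36312 + 174 = 36486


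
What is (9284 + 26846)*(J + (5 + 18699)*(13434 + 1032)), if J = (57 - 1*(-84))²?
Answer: 9776486972850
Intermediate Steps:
J = 19881 (J = (57 + 84)² = 141² = 19881)
(9284 + 26846)*(J + (5 + 18699)*(13434 + 1032)) = (9284 + 26846)*(19881 + (5 + 18699)*(13434 + 1032)) = 36130*(19881 + 18704*14466) = 36130*(19881 + 270572064) = 36130*270591945 = 9776486972850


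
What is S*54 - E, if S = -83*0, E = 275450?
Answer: -275450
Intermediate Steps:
S = 0
S*54 - E = 0*54 - 1*275450 = 0 - 275450 = -275450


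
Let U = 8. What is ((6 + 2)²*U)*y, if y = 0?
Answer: 0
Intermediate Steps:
((6 + 2)²*U)*y = ((6 + 2)²*8)*0 = (8²*8)*0 = (64*8)*0 = 512*0 = 0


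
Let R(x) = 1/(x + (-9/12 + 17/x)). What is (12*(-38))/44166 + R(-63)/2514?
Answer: -30238142/2926961791 ≈ -0.010331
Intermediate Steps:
R(x) = 1/(-¾ + x + 17/x) (R(x) = 1/(x + (-9*1/12 + 17/x)) = 1/(x + (-¾ + 17/x)) = 1/(-¾ + x + 17/x))
(12*(-38))/44166 + R(-63)/2514 = (12*(-38))/44166 + (4*(-63)/(68 - 3*(-63) + 4*(-63)²))/2514 = -456*1/44166 + (4*(-63)/(68 + 189 + 4*3969))*(1/2514) = -76/7361 + (4*(-63)/(68 + 189 + 15876))*(1/2514) = -76/7361 + (4*(-63)/16133)*(1/2514) = -76/7361 + (4*(-63)*(1/16133))*(1/2514) = -76/7361 - 252/16133*1/2514 = -76/7361 - 42/6759727 = -30238142/2926961791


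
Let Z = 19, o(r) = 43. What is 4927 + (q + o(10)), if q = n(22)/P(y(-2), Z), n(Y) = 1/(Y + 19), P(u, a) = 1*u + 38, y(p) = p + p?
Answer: 6928181/1394 ≈ 4970.0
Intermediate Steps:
y(p) = 2*p
P(u, a) = 38 + u (P(u, a) = u + 38 = 38 + u)
n(Y) = 1/(19 + Y)
q = 1/1394 (q = 1/((19 + 22)*(38 + 2*(-2))) = 1/(41*(38 - 4)) = (1/41)/34 = (1/41)*(1/34) = 1/1394 ≈ 0.00071736)
4927 + (q + o(10)) = 4927 + (1/1394 + 43) = 4927 + 59943/1394 = 6928181/1394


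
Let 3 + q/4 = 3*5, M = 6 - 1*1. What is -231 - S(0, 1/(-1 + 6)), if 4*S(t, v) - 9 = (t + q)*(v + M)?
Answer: -5913/20 ≈ -295.65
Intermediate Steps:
M = 5 (M = 6 - 1 = 5)
q = 48 (q = -12 + 4*(3*5) = -12 + 4*15 = -12 + 60 = 48)
S(t, v) = 9/4 + (5 + v)*(48 + t)/4 (S(t, v) = 9/4 + ((t + 48)*(v + 5))/4 = 9/4 + ((48 + t)*(5 + v))/4 = 9/4 + ((5 + v)*(48 + t))/4 = 9/4 + (5 + v)*(48 + t)/4)
-231 - S(0, 1/(-1 + 6)) = -231 - (249/4 + 12/(-1 + 6) + (5/4)*0 + (¼)*0/(-1 + 6)) = -231 - (249/4 + 12/5 + 0 + (¼)*0/5) = -231 - (249/4 + 12*(⅕) + 0 + (¼)*0*(⅕)) = -231 - (249/4 + 12/5 + 0 + 0) = -231 - 1*1293/20 = -231 - 1293/20 = -5913/20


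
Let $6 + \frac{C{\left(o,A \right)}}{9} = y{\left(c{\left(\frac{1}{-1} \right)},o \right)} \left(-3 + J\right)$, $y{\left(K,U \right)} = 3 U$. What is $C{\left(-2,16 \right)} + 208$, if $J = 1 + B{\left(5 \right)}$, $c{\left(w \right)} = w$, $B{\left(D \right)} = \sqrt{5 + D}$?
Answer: $262 - 54 \sqrt{10} \approx 91.237$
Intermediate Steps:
$J = 1 + \sqrt{10}$ ($J = 1 + \sqrt{5 + 5} = 1 + \sqrt{10} \approx 4.1623$)
$C{\left(o,A \right)} = -54 + 27 o \left(-2 + \sqrt{10}\right)$ ($C{\left(o,A \right)} = -54 + 9 \cdot 3 o \left(-3 + \left(1 + \sqrt{10}\right)\right) = -54 + 9 \cdot 3 o \left(-2 + \sqrt{10}\right) = -54 + 27 o \left(-2 + \sqrt{10}\right)$)
$C{\left(-2,16 \right)} + 208 = \left(-54 - -108 + 27 \left(-2\right) \sqrt{10}\right) + 208 = \left(-54 + 108 - 54 \sqrt{10}\right) + 208 = \left(54 - 54 \sqrt{10}\right) + 208 = 262 - 54 \sqrt{10}$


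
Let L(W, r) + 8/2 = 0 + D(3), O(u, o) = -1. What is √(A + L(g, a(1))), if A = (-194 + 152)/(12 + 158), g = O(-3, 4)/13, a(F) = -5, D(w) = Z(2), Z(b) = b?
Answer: I*√16235/85 ≈ 1.499*I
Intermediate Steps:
D(w) = 2
g = -1/13 ≈ -0.076923
L(W, r) = -2 (L(W, r) = -4 + (0 + 2) = -4 + 2 = -2)
A = -21/85 (A = -42/170 = -42*1/170 = -21/85 ≈ -0.24706)
√(A + L(g, a(1))) = √(-21/85 - 2) = √(-191/85) = I*√16235/85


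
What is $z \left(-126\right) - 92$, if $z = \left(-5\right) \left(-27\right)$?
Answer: $-17102$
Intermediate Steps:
$z = 135$
$z \left(-126\right) - 92 = 135 \left(-126\right) - 92 = -17010 - 92 = -17102$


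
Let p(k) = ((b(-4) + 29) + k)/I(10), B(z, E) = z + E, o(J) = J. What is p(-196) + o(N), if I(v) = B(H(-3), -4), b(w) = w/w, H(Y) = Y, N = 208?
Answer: 1622/7 ≈ 231.71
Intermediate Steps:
b(w) = 1
B(z, E) = E + z
I(v) = -7 (I(v) = -4 - 3 = -7)
p(k) = -30/7 - k/7 (p(k) = ((1 + 29) + k)/(-7) = (30 + k)*(-⅐) = -30/7 - k/7)
p(-196) + o(N) = (-30/7 - ⅐*(-196)) + 208 = (-30/7 + 28) + 208 = 166/7 + 208 = 1622/7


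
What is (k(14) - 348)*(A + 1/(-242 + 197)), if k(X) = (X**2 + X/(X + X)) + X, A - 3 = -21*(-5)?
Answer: -267245/18 ≈ -14847.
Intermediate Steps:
A = 108 (A = 3 - 21*(-5) = 3 + 105 = 108)
k(X) = 1/2 + X + X**2 (k(X) = (X**2 + X/((2*X))) + X = (X**2 + (1/(2*X))*X) + X = (X**2 + 1/2) + X = (1/2 + X**2) + X = 1/2 + X + X**2)
(k(14) - 348)*(A + 1/(-242 + 197)) = ((1/2 + 14 + 14**2) - 348)*(108 + 1/(-242 + 197)) = ((1/2 + 14 + 196) - 348)*(108 + 1/(-45)) = (421/2 - 348)*(108 - 1/45) = -275/2*4859/45 = -267245/18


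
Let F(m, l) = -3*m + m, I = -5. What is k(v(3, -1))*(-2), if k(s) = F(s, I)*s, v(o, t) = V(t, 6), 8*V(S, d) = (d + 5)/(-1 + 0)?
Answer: 121/16 ≈ 7.5625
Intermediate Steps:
V(S, d) = -5/8 - d/8 (V(S, d) = ((d + 5)/(-1 + 0))/8 = ((5 + d)/(-1))/8 = ((5 + d)*(-1))/8 = (-5 - d)/8 = -5/8 - d/8)
F(m, l) = -2*m
v(o, t) = -11/8 (v(o, t) = -5/8 - ⅛*6 = -5/8 - ¾ = -11/8)
k(s) = -2*s² (k(s) = (-2*s)*s = -2*s²)
k(v(3, -1))*(-2) = -2*(-11/8)²*(-2) = -2*121/64*(-2) = -121/32*(-2) = 121/16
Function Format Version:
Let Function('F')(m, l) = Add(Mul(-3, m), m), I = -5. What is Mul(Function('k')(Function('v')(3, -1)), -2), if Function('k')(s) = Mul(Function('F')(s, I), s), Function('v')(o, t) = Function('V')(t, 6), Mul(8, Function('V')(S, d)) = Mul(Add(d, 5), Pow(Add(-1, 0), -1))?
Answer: Rational(121, 16) ≈ 7.5625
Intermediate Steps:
Function('V')(S, d) = Add(Rational(-5, 8), Mul(Rational(-1, 8), d)) (Function('V')(S, d) = Mul(Rational(1, 8), Mul(Add(d, 5), Pow(Add(-1, 0), -1))) = Mul(Rational(1, 8), Mul(Add(5, d), Pow(-1, -1))) = Mul(Rational(1, 8), Mul(Add(5, d), -1)) = Mul(Rational(1, 8), Add(-5, Mul(-1, d))) = Add(Rational(-5, 8), Mul(Rational(-1, 8), d)))
Function('F')(m, l) = Mul(-2, m)
Function('v')(o, t) = Rational(-11, 8) (Function('v')(o, t) = Add(Rational(-5, 8), Mul(Rational(-1, 8), 6)) = Add(Rational(-5, 8), Rational(-3, 4)) = Rational(-11, 8))
Function('k')(s) = Mul(-2, Pow(s, 2)) (Function('k')(s) = Mul(Mul(-2, s), s) = Mul(-2, Pow(s, 2)))
Mul(Function('k')(Function('v')(3, -1)), -2) = Mul(Mul(-2, Pow(Rational(-11, 8), 2)), -2) = Mul(Mul(-2, Rational(121, 64)), -2) = Mul(Rational(-121, 32), -2) = Rational(121, 16)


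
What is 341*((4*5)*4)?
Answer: 27280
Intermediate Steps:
341*((4*5)*4) = 341*(20*4) = 341*80 = 27280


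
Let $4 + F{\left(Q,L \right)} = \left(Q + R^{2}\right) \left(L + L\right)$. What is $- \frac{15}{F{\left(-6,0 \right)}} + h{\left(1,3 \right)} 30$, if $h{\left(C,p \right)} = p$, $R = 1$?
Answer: $\frac{375}{4} \approx 93.75$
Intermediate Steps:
$F{\left(Q,L \right)} = -4 + 2 L \left(1 + Q\right)$ ($F{\left(Q,L \right)} = -4 + \left(Q + 1^{2}\right) \left(L + L\right) = -4 + \left(Q + 1\right) 2 L = -4 + \left(1 + Q\right) 2 L = -4 + 2 L \left(1 + Q\right)$)
$- \frac{15}{F{\left(-6,0 \right)}} + h{\left(1,3 \right)} 30 = - \frac{15}{-4 + 2 \cdot 0 + 2 \cdot 0 \left(-6\right)} + 3 \cdot 30 = - \frac{15}{-4 + 0 + 0} + 90 = - \frac{15}{-4} + 90 = \left(-15\right) \left(- \frac{1}{4}\right) + 90 = \frac{15}{4} + 90 = \frac{375}{4}$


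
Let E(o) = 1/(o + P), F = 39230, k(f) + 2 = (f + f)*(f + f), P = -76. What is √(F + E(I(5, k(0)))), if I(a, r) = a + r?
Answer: √209056597/73 ≈ 198.07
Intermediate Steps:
k(f) = -2 + 4*f² (k(f) = -2 + (f + f)*(f + f) = -2 + (2*f)*(2*f) = -2 + 4*f²)
E(o) = 1/(-76 + o) (E(o) = 1/(o - 76) = 1/(-76 + o))
√(F + E(I(5, k(0)))) = √(39230 + 1/(-76 + (5 + (-2 + 4*0²)))) = √(39230 + 1/(-76 + (5 + (-2 + 4*0)))) = √(39230 + 1/(-76 + (5 + (-2 + 0)))) = √(39230 + 1/(-76 + (5 - 2))) = √(39230 + 1/(-76 + 3)) = √(39230 + 1/(-73)) = √(39230 - 1/73) = √(2863789/73) = √209056597/73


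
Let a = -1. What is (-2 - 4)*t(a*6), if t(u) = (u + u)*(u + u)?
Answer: -864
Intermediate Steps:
t(u) = 4*u**2 (t(u) = (2*u)*(2*u) = 4*u**2)
(-2 - 4)*t(a*6) = (-2 - 4)*(4*(-1*6)**2) = -24*(-6)**2 = -24*36 = -6*144 = -864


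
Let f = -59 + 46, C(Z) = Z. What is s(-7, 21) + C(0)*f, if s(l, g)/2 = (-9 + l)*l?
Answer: 224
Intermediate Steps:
s(l, g) = 2*l*(-9 + l) (s(l, g) = 2*((-9 + l)*l) = 2*(l*(-9 + l)) = 2*l*(-9 + l))
f = -13
s(-7, 21) + C(0)*f = 2*(-7)*(-9 - 7) + 0*(-13) = 2*(-7)*(-16) + 0 = 224 + 0 = 224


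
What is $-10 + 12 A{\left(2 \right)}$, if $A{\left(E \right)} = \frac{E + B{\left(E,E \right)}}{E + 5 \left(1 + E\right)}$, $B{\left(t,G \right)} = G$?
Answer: $- \frac{122}{17} \approx -7.1765$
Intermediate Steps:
$A{\left(E \right)} = \frac{2 E}{5 + 6 E}$ ($A{\left(E \right)} = \frac{E + E}{E + 5 \left(1 + E\right)} = \frac{2 E}{E + \left(5 + 5 E\right)} = \frac{2 E}{5 + 6 E}$)
$-10 + 12 A{\left(2 \right)} = -10 + 12 \cdot 2 \cdot 2 \frac{1}{5 + 6 \cdot 2} = -10 + 12 \cdot 2 \cdot 2 \frac{1}{5 + 12} = -10 + 12 \cdot 2 \cdot 2 \cdot \frac{1}{17} = -10 + 12 \cdot \frac{4}{17} = -10 + \frac{48}{17} = - \frac{122}{17}$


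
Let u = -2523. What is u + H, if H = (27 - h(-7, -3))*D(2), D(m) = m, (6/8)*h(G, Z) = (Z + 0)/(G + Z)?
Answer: -12349/5 ≈ -2469.8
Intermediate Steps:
h(G, Z) = 4*Z/(3*(G + Z)) (h(G, Z) = 4*((Z + 0)/(G + Z))/3 = 4*(Z/(G + Z))/3 = 4*Z/(3*(G + Z)))
H = 266/5 (H = (27 - 4*(-3)/(3*(-7 - 3)))*2 = (27 - 4*(-3)/(3*(-10)))*2 = (27 - 4*(-3)*(-1)/(3*10))*2 = (27 - 1*2/5)*2 = (27 - 2/5)*2 = (133/5)*2 = 266/5 ≈ 53.200)
u + H = -2523 + 266/5 = -12349/5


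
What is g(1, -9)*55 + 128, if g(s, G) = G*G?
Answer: 4583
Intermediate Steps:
g(s, G) = G²
g(1, -9)*55 + 128 = (-9)²*55 + 128 = 81*55 + 128 = 4455 + 128 = 4583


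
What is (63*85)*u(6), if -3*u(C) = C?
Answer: -10710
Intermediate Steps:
u(C) = -C/3
(63*85)*u(6) = (63*85)*(-⅓*6) = 5355*(-2) = -10710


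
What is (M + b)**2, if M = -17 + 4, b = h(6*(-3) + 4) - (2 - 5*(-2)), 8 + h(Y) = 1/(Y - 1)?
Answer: 246016/225 ≈ 1093.4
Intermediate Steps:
h(Y) = -8 + 1/(-1 + Y) (h(Y) = -8 + 1/(Y - 1) = -8 + 1/(-1 + Y))
b = -301/15 (b = (9 - 8*(6*(-3) + 4))/(-1 + (6*(-3) + 4)) - (2 - 5*(-2)) = (9 - 8*(-18 + 4))/(-1 + (-18 + 4)) - (2 + 10) = (9 - 8*(-14))/(-1 - 14) - 1*12 = (9 + 112)/(-15) - 12 = -1/15*121 - 12 = -121/15 - 12 = -301/15 ≈ -20.067)
M = -13
(M + b)**2 = (-13 - 301/15)**2 = (-496/15)**2 = 246016/225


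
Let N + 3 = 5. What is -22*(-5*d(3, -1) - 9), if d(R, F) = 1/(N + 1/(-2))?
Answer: 814/3 ≈ 271.33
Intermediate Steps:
N = 2 (N = -3 + 5 = 2)
d(R, F) = ⅔ (d(R, F) = 1/(2 + 1/(-2)) = 1/(2 - ½) = 1/(3/2) = ⅔)
-22*(-5*d(3, -1) - 9) = -22*(-5*⅔ - 9) = -22*(-10/3 - 9) = -22*(-37/3) = 814/3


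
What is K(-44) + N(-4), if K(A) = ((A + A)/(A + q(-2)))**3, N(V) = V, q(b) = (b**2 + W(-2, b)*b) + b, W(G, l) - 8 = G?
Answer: 6452/19683 ≈ 0.32780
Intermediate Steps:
W(G, l) = 8 + G
q(b) = b**2 + 7*b (q(b) = (b**2 + (8 - 2)*b) + b = (b**2 + 6*b) + b = b**2 + 7*b)
K(A) = 8*A**3/(-10 + A)**3 (K(A) = ((A + A)/(A - 2*(7 - 2)))**3 = ((2*A)/(A - 2*5))**3 = ((2*A)/(A - 10))**3 = ((2*A)/(-10 + A))**3 = (2*A/(-10 + A))**3 = 8*A**3/(-10 + A)**3)
K(-44) + N(-4) = 8*(-44)**3/(-10 - 44)**3 - 4 = 8*(-85184)/(-54)**3 - 4 = 8*(-85184)*(-1/157464) - 4 = 85184/19683 - 4 = 6452/19683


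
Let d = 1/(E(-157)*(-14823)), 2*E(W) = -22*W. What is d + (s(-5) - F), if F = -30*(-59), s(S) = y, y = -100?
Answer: -47870730271/25599321 ≈ -1870.0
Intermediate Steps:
E(W) = -11*W (E(W) = (-22*W)/2 = -11*W)
s(S) = -100
F = 1770
d = -1/25599321 (d = 1/(-11*(-157)*(-14823)) = -1/14823/1727 = (1/1727)*(-1/14823) = -1/25599321 ≈ -3.9064e-8)
d + (s(-5) - F) = -1/25599321 + (-100 - 1*1770) = -1/25599321 + (-100 - 1770) = -1/25599321 - 1870 = -47870730271/25599321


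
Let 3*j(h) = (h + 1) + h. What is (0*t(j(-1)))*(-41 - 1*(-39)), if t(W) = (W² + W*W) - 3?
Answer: 0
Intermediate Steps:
j(h) = ⅓ + 2*h/3 (j(h) = ((h + 1) + h)/3 = ((1 + h) + h)/3 = (1 + 2*h)/3 = ⅓ + 2*h/3)
t(W) = -3 + 2*W² (t(W) = (W² + W²) - 3 = 2*W² - 3 = -3 + 2*W²)
(0*t(j(-1)))*(-41 - 1*(-39)) = (0*(-3 + 2*(⅓ + (⅔)*(-1))²))*(-41 - 1*(-39)) = (0*(-3 + 2*(⅓ - ⅔)²))*(-41 + 39) = (0*(-3 + 2*(-⅓)²))*(-2) = (0*(-3 + 2*(⅑)))*(-2) = (0*(-3 + 2/9))*(-2) = (0*(-25/9))*(-2) = 0*(-2) = 0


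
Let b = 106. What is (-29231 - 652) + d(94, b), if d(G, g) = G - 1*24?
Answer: -29813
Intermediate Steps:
d(G, g) = -24 + G (d(G, g) = G - 24 = -24 + G)
(-29231 - 652) + d(94, b) = (-29231 - 652) + (-24 + 94) = -29883 + 70 = -29813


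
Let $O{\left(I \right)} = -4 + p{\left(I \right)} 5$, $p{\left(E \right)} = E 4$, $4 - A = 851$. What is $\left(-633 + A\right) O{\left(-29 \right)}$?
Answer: $864320$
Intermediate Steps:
$A = -847$ ($A = 4 - 851 = -847$)
$p{\left(E \right)} = 4 E$
$O{\left(I \right)} = -4 + 20 I$ ($O{\left(I \right)} = -4 + 4 I 5 = -4 + 20 I$)
$\left(-633 + A\right) O{\left(-29 \right)} = \left(-633 - 847\right) \left(-4 + 20 \left(-29\right)\right) = - 1480 \left(-4 - 580\right) = \left(-1480\right) \left(-584\right) = 864320$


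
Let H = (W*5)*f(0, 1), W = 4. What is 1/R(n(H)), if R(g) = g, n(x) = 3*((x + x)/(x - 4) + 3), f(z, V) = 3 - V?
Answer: 3/47 ≈ 0.063830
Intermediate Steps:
H = 40 (H = (4*5)*(3 - 1*1) = 20*(3 - 1) = 20*2 = 40)
n(x) = 9 + 6*x/(-4 + x) (n(x) = 3*((2*x)/(-4 + x) + 3) = 3*(2*x/(-4 + x) + 3) = 3*(3 + 2*x/(-4 + x)) = 9 + 6*x/(-4 + x))
1/R(n(H)) = 1/(3*(-12 + 5*40)/(-4 + 40)) = 1/(3*(-12 + 200)/36) = 1/(3*(1/36)*188) = 1/(47/3) = 3/47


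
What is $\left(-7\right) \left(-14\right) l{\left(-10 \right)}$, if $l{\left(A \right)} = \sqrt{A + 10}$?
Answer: $0$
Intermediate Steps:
$l{\left(A \right)} = \sqrt{10 + A}$
$\left(-7\right) \left(-14\right) l{\left(-10 \right)} = \left(-7\right) \left(-14\right) \sqrt{10 - 10} = 98 \sqrt{0} = 98 \cdot 0 = 0$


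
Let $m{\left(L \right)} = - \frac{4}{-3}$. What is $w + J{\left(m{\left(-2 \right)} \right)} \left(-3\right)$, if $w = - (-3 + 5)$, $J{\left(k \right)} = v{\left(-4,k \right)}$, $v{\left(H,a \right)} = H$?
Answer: $10$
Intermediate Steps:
$m{\left(L \right)} = \frac{4}{3}$ ($m{\left(L \right)} = \left(-4\right) \left(- \frac{1}{3}\right) = \frac{4}{3}$)
$J{\left(k \right)} = -4$
$w = -2$ ($w = \left(-1\right) 2 = -2$)
$w + J{\left(m{\left(-2 \right)} \right)} \left(-3\right) = -2 - -12 = -2 + 12 = 10$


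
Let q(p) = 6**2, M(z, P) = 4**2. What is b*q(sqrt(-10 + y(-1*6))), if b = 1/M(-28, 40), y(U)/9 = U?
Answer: 9/4 ≈ 2.2500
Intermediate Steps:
M(z, P) = 16
y(U) = 9*U
q(p) = 36
b = 1/16 ≈ 0.062500
b*q(sqrt(-10 + y(-1*6))) = (1/16)*36 = 9/4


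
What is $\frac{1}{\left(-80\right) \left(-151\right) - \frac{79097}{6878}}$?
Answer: $\frac{2}{24137} \approx 8.286 \cdot 10^{-5}$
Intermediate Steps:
$\frac{1}{\left(-80\right) \left(-151\right) - \frac{79097}{6878}} = \frac{1}{12080 - \frac{23}{2}} = \frac{1}{\frac{24137}{2}} = \frac{2}{24137}$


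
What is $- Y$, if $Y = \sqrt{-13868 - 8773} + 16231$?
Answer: $-16231 - i \sqrt{22641} \approx -16231.0 - 150.47 i$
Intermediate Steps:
$Y = 16231 + i \sqrt{22641}$ ($Y = \sqrt{-22641} + 16231 = i \sqrt{22641} + 16231 = 16231 + i \sqrt{22641} \approx 16231.0 + 150.47 i$)
$- Y = - (16231 + i \sqrt{22641}) = -16231 - i \sqrt{22641}$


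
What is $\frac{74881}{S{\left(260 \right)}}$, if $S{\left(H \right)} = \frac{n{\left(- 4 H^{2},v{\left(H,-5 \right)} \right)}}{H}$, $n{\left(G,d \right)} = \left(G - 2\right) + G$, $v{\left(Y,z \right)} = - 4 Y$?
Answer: $- \frac{9734530}{270401} \approx -36.0$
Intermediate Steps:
$n{\left(G,d \right)} = -2 + 2 G$ ($n{\left(G,d \right)} = \left(-2 + G\right) + G = -2 + 2 G$)
$S{\left(H \right)} = \frac{-2 - 8 H^{2}}{H}$ ($S{\left(H \right)} = \frac{-2 + 2 \left(- 4 H^{2}\right)}{H} = \frac{-2 - 8 H^{2}}{H}$)
$\frac{74881}{S{\left(260 \right)}} = \frac{74881}{\left(-8\right) 260 - \frac{2}{260}} = \frac{74881}{-2080 - \frac{1}{130}} = \frac{74881}{- \frac{270401}{130}} = 74881 \left(- \frac{130}{270401}\right) = - \frac{9734530}{270401}$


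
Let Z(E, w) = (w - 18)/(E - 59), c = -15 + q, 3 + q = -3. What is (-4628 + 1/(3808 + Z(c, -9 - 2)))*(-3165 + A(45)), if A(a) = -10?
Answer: 4476775565100/304669 ≈ 1.4694e+7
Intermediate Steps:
q = -6 (q = -3 - 3 = -6)
c = -21 (c = -15 - 6 = -21)
Z(E, w) = (-18 + w)/(-59 + E)
(-4628 + 1/(3808 + Z(c, -9 - 2)))*(-3165 + A(45)) = (-4628 + 1/(3808 + (-18 + (-9 - 2))/(-59 - 21)))*(-3165 - 10) = (-4628 + 1/(3808 + (-18 - 11)/(-80)))*(-3175) = (-4628 + 1/(3808 - 1/80*(-29)))*(-3175) = (-4628 + 1/(3808 + 29/80))*(-3175) = (-4628 + 1/(304669/80))*(-3175) = (-4628 + 80/304669)*(-3175) = -1410008052/304669*(-3175) = 4476775565100/304669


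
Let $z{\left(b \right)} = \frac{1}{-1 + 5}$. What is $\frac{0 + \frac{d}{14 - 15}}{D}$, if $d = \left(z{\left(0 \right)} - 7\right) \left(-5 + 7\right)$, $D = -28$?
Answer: $- \frac{27}{56} \approx -0.48214$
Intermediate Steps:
$z{\left(b \right)} = \frac{1}{4}$
$d = - \frac{27}{2}$ ($d = \left(\frac{1}{4} - 7\right) \left(-5 + 7\right) = \left(- \frac{27}{4}\right) 2 = - \frac{27}{2} \approx -13.5$)
$\frac{0 + \frac{d}{14 - 15}}{D} = \frac{0 + \frac{1}{14 - 15} \left(- \frac{27}{2}\right)}{-28} = - \frac{0 + \frac{1}{-1} \left(- \frac{27}{2}\right)}{28} = - \frac{0 - - \frac{27}{2}}{28} = - \frac{0 + \frac{27}{2}}{28} = \left(- \frac{1}{28}\right) \frac{27}{2} = - \frac{27}{56}$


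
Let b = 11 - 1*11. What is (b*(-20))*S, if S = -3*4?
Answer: 0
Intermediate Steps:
b = 0 (b = 11 - 11 = 0)
S = -12
(b*(-20))*S = (0*(-20))*(-12) = 0*(-12) = 0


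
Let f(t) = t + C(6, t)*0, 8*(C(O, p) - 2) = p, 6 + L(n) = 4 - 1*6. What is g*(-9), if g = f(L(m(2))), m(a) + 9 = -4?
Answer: 72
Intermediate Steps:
m(a) = -13 (m(a) = -9 - 4 = -13)
L(n) = -8 (L(n) = -6 + (4 - 1*6) = -6 + (4 - 6) = -6 - 2 = -8)
C(O, p) = 2 + p/8
f(t) = t (f(t) = t + (2 + t/8)*0 = t + 0 = t)
g = -8
g*(-9) = -8*(-9) = 72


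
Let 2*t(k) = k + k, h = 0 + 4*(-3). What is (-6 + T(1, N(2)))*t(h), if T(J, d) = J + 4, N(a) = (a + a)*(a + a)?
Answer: 12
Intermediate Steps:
N(a) = 4*a**2 (N(a) = (2*a)*(2*a) = 4*a**2)
T(J, d) = 4 + J
h = -12 (h = 0 - 12 = -12)
t(k) = k (t(k) = (k + k)/2 = (2*k)/2 = k)
(-6 + T(1, N(2)))*t(h) = (-6 + (4 + 1))*(-12) = (-6 + 5)*(-12) = -1*(-12) = 12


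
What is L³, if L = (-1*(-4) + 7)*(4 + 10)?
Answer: 3652264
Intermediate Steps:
L = 154 (L = (4 + 7)*14 = 11*14 = 154)
L³ = 154³ = 3652264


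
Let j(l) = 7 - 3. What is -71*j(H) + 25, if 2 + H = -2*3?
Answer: -259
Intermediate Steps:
H = -8 (H = -2 - 2*3 = -2 - 6 = -8)
j(l) = 4
-71*j(H) + 25 = -71*4 + 25 = -284 + 25 = -259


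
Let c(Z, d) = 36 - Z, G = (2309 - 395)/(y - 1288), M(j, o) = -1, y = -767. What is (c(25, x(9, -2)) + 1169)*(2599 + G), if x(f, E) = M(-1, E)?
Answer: 420003772/137 ≈ 3.0657e+6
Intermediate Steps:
x(f, E) = -1
G = -638/685 (G = (2309 - 395)/(-767 - 1288) = 1914/(-2055) = 1914*(-1/2055) = -638/685 ≈ -0.93139)
(c(25, x(9, -2)) + 1169)*(2599 + G) = ((36 - 1*25) + 1169)*(2599 - 638/685) = ((36 - 25) + 1169)*(1779677/685) = (11 + 1169)*(1779677/685) = 1180*(1779677/685) = 420003772/137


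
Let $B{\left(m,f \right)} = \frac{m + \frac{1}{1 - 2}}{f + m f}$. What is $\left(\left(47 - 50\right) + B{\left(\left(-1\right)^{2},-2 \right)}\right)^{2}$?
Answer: $9$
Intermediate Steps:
$B{\left(m,f \right)} = \frac{-1 + m}{f + f m}$ ($B{\left(m,f \right)} = \frac{m + \frac{1}{-1}}{f + f m} = \frac{m - 1}{f + f m} = \frac{-1 + m}{f + f m}$)
$\left(\left(47 - 50\right) + B{\left(\left(-1\right)^{2},-2 \right)}\right)^{2} = \left(\left(47 - 50\right) + \frac{-1 + \left(-1\right)^{2}}{\left(-2\right) \left(1 + \left(-1\right)^{2}\right)}\right)^{2} = \left(\left(47 - 50\right) - \frac{-1 + 1}{2 \left(1 + 1\right)}\right)^{2} = \left(-3 - \frac{1}{2} \cdot \frac{1}{2} \cdot 0\right)^{2} = \left(-3 - \frac{1}{4} \cdot 0\right)^{2} = \left(-3 + 0\right)^{2} = \left(-3\right)^{2} = 9$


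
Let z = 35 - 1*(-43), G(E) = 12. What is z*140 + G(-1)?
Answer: 10932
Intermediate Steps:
z = 78 (z = 35 + 43 = 78)
z*140 + G(-1) = 78*140 + 12 = 10920 + 12 = 10932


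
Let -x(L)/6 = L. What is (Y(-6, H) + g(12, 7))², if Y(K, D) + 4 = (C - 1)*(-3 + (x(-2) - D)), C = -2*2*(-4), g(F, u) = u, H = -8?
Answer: 66564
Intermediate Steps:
x(L) = -6*L
C = 16 (C = -4*(-4) = 16)
Y(K, D) = 131 - 15*D (Y(K, D) = -4 + (16 - 1)*(-3 + (-6*(-2) - D)) = -4 + 15*(-3 + (12 - D)) = -4 + 15*(9 - D) = -4 + (135 - 15*D) = 131 - 15*D)
(Y(-6, H) + g(12, 7))² = ((131 - 15*(-8)) + 7)² = ((131 + 120) + 7)² = (251 + 7)² = 258² = 66564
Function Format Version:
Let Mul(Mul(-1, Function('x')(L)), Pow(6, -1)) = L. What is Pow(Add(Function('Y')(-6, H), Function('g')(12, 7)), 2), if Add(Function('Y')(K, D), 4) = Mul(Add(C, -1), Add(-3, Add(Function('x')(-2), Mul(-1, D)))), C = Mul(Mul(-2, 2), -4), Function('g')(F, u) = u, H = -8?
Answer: 66564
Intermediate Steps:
Function('x')(L) = Mul(-6, L)
C = 16 (C = Mul(-4, -4) = 16)
Function('Y')(K, D) = Add(131, Mul(-15, D)) (Function('Y')(K, D) = Add(-4, Mul(Add(16, -1), Add(-3, Add(Mul(-6, -2), Mul(-1, D))))) = Add(-4, Mul(15, Add(-3, Add(12, Mul(-1, D))))) = Add(-4, Mul(15, Add(9, Mul(-1, D)))) = Add(-4, Add(135, Mul(-15, D))) = Add(131, Mul(-15, D)))
Pow(Add(Function('Y')(-6, H), Function('g')(12, 7)), 2) = Pow(Add(Add(131, Mul(-15, -8)), 7), 2) = Pow(Add(Add(131, 120), 7), 2) = Pow(Add(251, 7), 2) = Pow(258, 2) = 66564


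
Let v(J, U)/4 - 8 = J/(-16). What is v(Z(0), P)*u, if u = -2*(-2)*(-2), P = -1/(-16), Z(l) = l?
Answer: -256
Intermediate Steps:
P = 1/16 (P = -1*(-1/16) = 1/16 ≈ 0.062500)
v(J, U) = 32 - J/4 (v(J, U) = 32 + 4*(J/(-16)) = 32 + 4*(J*(-1/16)) = 32 + 4*(-J/16) = 32 - J/4)
u = -8 (u = 4*(-2) = -8)
v(Z(0), P)*u = (32 - ¼*0)*(-8) = (32 + 0)*(-8) = 32*(-8) = -256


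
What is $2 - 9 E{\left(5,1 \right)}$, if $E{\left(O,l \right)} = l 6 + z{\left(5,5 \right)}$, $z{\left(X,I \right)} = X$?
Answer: $-97$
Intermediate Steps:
$E{\left(O,l \right)} = 5 + 6 l$ ($E{\left(O,l \right)} = l 6 + 5 = 6 l + 5 = 5 + 6 l$)
$2 - 9 E{\left(5,1 \right)} = 2 - 9 \left(5 + 6 \cdot 1\right) = 2 - 9 \left(5 + 6\right) = 2 - 99 = -97$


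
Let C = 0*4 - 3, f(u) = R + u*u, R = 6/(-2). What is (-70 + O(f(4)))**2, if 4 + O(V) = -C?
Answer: 5041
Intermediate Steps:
R = -3 (R = 6*(-1/2) = -3)
f(u) = -3 + u**2 (f(u) = -3 + u*u = -3 + u**2)
C = -3 (C = 0 - 3 = -3)
O(V) = -1 (O(V) = -4 - 1*(-3) = -4 + 3 = -1)
(-70 + O(f(4)))**2 = (-70 - 1)**2 = (-71)**2 = 5041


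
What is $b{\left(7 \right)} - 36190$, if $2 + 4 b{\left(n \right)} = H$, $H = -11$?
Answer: $- \frac{144773}{4} \approx -36193.0$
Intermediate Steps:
$b{\left(n \right)} = - \frac{13}{4}$ ($b{\left(n \right)} = - \frac{1}{2} + \frac{1}{4} \left(-11\right) = - \frac{1}{2} - \frac{11}{4} = - \frac{13}{4}$)
$b{\left(7 \right)} - 36190 = - \frac{13}{4} - 36190 = - \frac{144773}{4}$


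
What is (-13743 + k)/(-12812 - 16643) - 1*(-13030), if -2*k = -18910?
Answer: 383802938/29455 ≈ 13030.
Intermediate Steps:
k = 9455 (k = -½*(-18910) = 9455)
(-13743 + k)/(-12812 - 16643) - 1*(-13030) = (-13743 + 9455)/(-12812 - 16643) - 1*(-13030) = -4288/(-29455) + 13030 = -4288*(-1/29455) + 13030 = 4288/29455 + 13030 = 383802938/29455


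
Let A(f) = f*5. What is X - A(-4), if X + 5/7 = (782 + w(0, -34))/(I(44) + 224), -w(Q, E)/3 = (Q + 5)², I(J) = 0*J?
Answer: 5027/224 ≈ 22.442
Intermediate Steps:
I(J) = 0
A(f) = 5*f
w(Q, E) = -3*(5 + Q)² (w(Q, E) = -3*(Q + 5)² = -3*(5 + Q)²)
X = 547/224 (X = -5/7 + (782 - 3*(5 + 0)²)/(0 + 224) = -5/7 + (782 - 3*5²)/224 = -5/7 + (782 - 3*25)*(1/224) = -5/7 + (782 - 75)*(1/224) = -5/7 + 707*(1/224) = -5/7 + 101/32 = 547/224 ≈ 2.4420)
X - A(-4) = 547/224 - 5*(-4) = 547/224 - 1*(-20) = 547/224 + 20 = 5027/224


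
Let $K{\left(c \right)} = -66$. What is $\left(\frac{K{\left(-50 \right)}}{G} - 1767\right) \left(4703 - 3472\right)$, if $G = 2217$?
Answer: $- \frac{1607482885}{739} \approx -2.1752 \cdot 10^{6}$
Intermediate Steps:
$\left(\frac{K{\left(-50 \right)}}{G} - 1767\right) \left(4703 - 3472\right) = \left(- \frac{66}{2217} - 1767\right) \left(4703 - 3472\right) = \left(\left(-66\right) \frac{1}{2217} - 1767\right) 1231 = \left(- \frac{22}{739} - 1767\right) 1231 = \left(- \frac{1305835}{739}\right) 1231 = - \frac{1607482885}{739}$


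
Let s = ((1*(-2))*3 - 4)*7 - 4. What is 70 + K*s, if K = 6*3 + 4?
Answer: -1558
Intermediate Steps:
s = -74 (s = (-2*3 - 4)*7 - 4 = (-6 - 4)*7 - 4 = -10*7 - 4 = -70 - 4 = -74)
K = 22 (K = 18 + 4 = 22)
70 + K*s = 70 + 22*(-74) = 70 - 1628 = -1558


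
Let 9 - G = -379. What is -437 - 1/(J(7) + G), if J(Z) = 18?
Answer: -177423/406 ≈ -437.00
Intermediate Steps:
G = 388 (G = 9 - 1*(-379) = 9 + 379 = 388)
-437 - 1/(J(7) + G) = -437 - 1/(18 + 388) = -437 - 1/406 = -177423/406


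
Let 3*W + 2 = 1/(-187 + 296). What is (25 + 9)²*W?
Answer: -250852/327 ≈ -767.13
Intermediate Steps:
W = -217/327 (W = -⅔ + 1/(3*(-187 + 296)) = -⅔ + (⅓)/109 = -⅔ + (⅓)*(1/109) = -⅔ + 1/327 = -217/327 ≈ -0.66361)
(25 + 9)²*W = (25 + 9)²*(-217/327) = 34²*(-217/327) = 1156*(-217/327) = -250852/327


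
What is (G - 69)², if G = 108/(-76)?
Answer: 1790244/361 ≈ 4959.1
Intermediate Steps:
G = -27/19 (G = 108*(-1/76) = -27/19 ≈ -1.4211)
(G - 69)² = (-27/19 - 69)² = (-1338/19)² = 1790244/361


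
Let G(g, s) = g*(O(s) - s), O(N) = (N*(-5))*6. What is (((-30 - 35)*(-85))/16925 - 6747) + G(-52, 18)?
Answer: 15076334/677 ≈ 22269.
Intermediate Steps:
O(N) = -30*N (O(N) = -5*N*6 = -30*N)
G(g, s) = -31*g*s (G(g, s) = g*(-30*s - s) = g*(-31*s) = -31*g*s)
(((-30 - 35)*(-85))/16925 - 6747) + G(-52, 18) = (((-30 - 35)*(-85))/16925 - 6747) - 31*(-52)*18 = (-65*(-85)*(1/16925) - 6747) + 29016 = (5525*(1/16925) - 6747) + 29016 = (221/677 - 6747) + 29016 = -4567498/677 + 29016 = 15076334/677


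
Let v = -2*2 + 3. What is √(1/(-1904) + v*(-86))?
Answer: √19485417/476 ≈ 9.2736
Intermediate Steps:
v = -1 (v = -4 + 3 = -1)
√(1/(-1904) + v*(-86)) = √(1/(-1904) - 1*(-86)) = √(-1/1904 + 86) = √(163743/1904) = √19485417/476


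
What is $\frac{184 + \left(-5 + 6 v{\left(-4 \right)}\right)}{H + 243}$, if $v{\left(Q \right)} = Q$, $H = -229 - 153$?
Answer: $- \frac{155}{139} \approx -1.1151$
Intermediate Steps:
$H = -382$
$\frac{184 + \left(-5 + 6 v{\left(-4 \right)}\right)}{H + 243} = \frac{184 + \left(-5 + 6 \left(-4\right)\right)}{-382 + 243} = \frac{184 - 29}{-139} = \left(184 - 29\right) \left(- \frac{1}{139}\right) = 155 \left(- \frac{1}{139}\right) = - \frac{155}{139}$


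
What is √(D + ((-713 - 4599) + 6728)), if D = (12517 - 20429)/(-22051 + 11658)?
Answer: 20*√382576723/10393 ≈ 37.640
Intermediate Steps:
D = 7912/10393 (D = -7912/(-10393) = -7912*(-1/10393) = 7912/10393 ≈ 0.76128)
√(D + ((-713 - 4599) + 6728)) = √(7912/10393 + ((-713 - 4599) + 6728)) = √(7912/10393 + (-5312 + 6728)) = √(7912/10393 + 1416) = √(14724400/10393) = 20*√382576723/10393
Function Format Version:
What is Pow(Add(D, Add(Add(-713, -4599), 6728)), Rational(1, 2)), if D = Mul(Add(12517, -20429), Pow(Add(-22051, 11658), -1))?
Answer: Mul(Rational(20, 10393), Pow(382576723, Rational(1, 2))) ≈ 37.640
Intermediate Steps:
D = Rational(7912, 10393) (D = Mul(-7912, Pow(-10393, -1)) = Mul(-7912, Rational(-1, 10393)) = Rational(7912, 10393) ≈ 0.76128)
Pow(Add(D, Add(Add(-713, -4599), 6728)), Rational(1, 2)) = Pow(Add(Rational(7912, 10393), Add(Add(-713, -4599), 6728)), Rational(1, 2)) = Pow(Add(Rational(7912, 10393), Add(-5312, 6728)), Rational(1, 2)) = Pow(Add(Rational(7912, 10393), 1416), Rational(1, 2)) = Pow(Rational(14724400, 10393), Rational(1, 2)) = Mul(Rational(20, 10393), Pow(382576723, Rational(1, 2)))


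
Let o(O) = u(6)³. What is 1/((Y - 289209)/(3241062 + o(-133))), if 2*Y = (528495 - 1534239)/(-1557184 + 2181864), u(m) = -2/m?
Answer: -297091944835/26510416776 ≈ -11.207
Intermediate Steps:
o(O) = -1/27 (o(O) = (-2/6)³ = (-2*⅙)³ = (-⅓)³ = -1/27)
Y = -2733/3395 (Y = ((528495 - 1534239)/(-1557184 + 2181864))/2 = (-1005744/624680)/2 = (-1005744*1/624680)/2 = (½)*(-5466/3395) = -2733/3395 ≈ -0.80501)
1/((Y - 289209)/(3241062 + o(-133))) = 1/((-2733/3395 - 289209)/(3241062 - 1/27)) = 1/(-981867288/(3395*87508673/27)) = 1/(-981867288/3395*27/87508673) = 1/(-26510416776/297091944835) = -297091944835/26510416776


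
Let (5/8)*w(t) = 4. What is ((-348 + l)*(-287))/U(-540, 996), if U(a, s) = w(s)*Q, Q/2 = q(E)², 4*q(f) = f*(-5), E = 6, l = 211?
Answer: 39319/720 ≈ 54.610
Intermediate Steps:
w(t) = 32/5 (w(t) = (8/5)*4 = 32/5)
q(f) = -5*f/4 (q(f) = (f*(-5))/4 = (-5*f)/4 = -5*f/4)
Q = 225/2 (Q = 2*(-5/4*6)² = 2*(-15/2)² = 2*(225/4) = 225/2 ≈ 112.50)
U(a, s) = 720 (U(a, s) = (32/5)*(225/2) = 720)
((-348 + l)*(-287))/U(-540, 996) = ((-348 + 211)*(-287))/720 = -137*(-287)*(1/720) = 39319*(1/720) = 39319/720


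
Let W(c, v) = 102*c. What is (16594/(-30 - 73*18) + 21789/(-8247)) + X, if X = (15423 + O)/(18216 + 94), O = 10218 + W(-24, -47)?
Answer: -232071986143/16912287840 ≈ -13.722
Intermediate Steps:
O = 7770 (O = 10218 + 102*(-24) = 10218 - 2448 = 7770)
X = 23193/18310 (X = (15423 + 7770)/(18216 + 94) = 23193/18310 ≈ 1.2667)
(16594/(-30 - 73*18) + 21789/(-8247)) + X = (16594/(-30 - 73*18) + 21789/(-8247)) + 23193/18310 = (16594/(-30 - 1314) + 21789*(-1/8247)) + 23193/18310 = (16594/(-1344) - 7263/2749) + 23193/18310 = (16594*(-1/1344) - 7263/2749) + 23193/18310 = (-8297/672 - 7263/2749) + 23193/18310 = -27689189/1847328 + 23193/18310 = -232071986143/16912287840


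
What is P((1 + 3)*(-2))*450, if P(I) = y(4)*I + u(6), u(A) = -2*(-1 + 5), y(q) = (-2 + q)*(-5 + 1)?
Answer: 25200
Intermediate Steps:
y(q) = 8 - 4*q (y(q) = (-2 + q)*(-4) = 8 - 4*q)
u(A) = -8 (u(A) = -2*4 = -8)
P(I) = -8 - 8*I (P(I) = (8 - 4*4)*I - 8 = (8 - 16)*I - 8 = -8*I - 8 = -8 - 8*I)
P((1 + 3)*(-2))*450 = (-8 - 8*(1 + 3)*(-2))*450 = (-8 - 32*(-2))*450 = (-8 - 8*(-8))*450 = (-8 + 64)*450 = 56*450 = 25200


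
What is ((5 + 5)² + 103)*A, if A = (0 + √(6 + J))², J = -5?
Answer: 203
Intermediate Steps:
A = 1 (A = (0 + √(6 - 5))² = (0 + √1)² = (0 + 1)² = 1² = 1)
((5 + 5)² + 103)*A = ((5 + 5)² + 103)*1 = (10² + 103)*1 = (100 + 103)*1 = 203*1 = 203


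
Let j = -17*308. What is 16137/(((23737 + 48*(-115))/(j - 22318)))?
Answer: -444638898/18217 ≈ -24408.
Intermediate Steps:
j = -5236
16137/(((23737 + 48*(-115))/(j - 22318))) = 16137/(((23737 + 48*(-115))/(-5236 - 22318))) = 16137/(((23737 - 5520)/(-27554))) = 16137/((18217*(-1/27554))) = 16137/(-18217/27554) = 16137*(-27554/18217) = -444638898/18217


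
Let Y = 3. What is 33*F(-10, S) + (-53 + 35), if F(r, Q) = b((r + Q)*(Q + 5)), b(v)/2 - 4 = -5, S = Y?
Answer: -84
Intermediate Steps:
S = 3
b(v) = -2 (b(v) = 8 + 2*(-5) = 8 - 10 = -2)
F(r, Q) = -2
33*F(-10, S) + (-53 + 35) = 33*(-2) + (-53 + 35) = -66 - 18 = -84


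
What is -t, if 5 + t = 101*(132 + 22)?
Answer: -15549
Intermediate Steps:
t = 15549 (t = -5 + 101*(132 + 22) = -5 + 101*154 = -5 + 15554 = 15549)
-t = -1*15549 = -15549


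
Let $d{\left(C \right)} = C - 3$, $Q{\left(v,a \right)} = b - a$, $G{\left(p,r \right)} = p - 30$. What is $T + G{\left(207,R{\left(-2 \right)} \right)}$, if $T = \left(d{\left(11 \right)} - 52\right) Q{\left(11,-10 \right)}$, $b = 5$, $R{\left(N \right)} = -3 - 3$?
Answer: $-483$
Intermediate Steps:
$R{\left(N \right)} = -6$
$G{\left(p,r \right)} = -30 + p$
$Q{\left(v,a \right)} = 5 - a$
$d{\left(C \right)} = -3 + C$
$T = -660$ ($T = \left(\left(-3 + 11\right) - 52\right) \left(5 - -10\right) = \left(8 - 52\right) \left(5 + 10\right) = \left(-44\right) 15 = -660$)
$T + G{\left(207,R{\left(-2 \right)} \right)} = -660 + \left(-30 + 207\right) = -660 + 177 = -483$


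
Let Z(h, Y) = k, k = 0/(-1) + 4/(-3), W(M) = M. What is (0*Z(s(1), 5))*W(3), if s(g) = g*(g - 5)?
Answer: 0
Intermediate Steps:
s(g) = g*(-5 + g)
k = -4/3 (k = 0*(-1) + 4*(-⅓) = 0 - 4/3 = -4/3 ≈ -1.3333)
Z(h, Y) = -4/3
(0*Z(s(1), 5))*W(3) = (0*(-4/3))*3 = 0*3 = 0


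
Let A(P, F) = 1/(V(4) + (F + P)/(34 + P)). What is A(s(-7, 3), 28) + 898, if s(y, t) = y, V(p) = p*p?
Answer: 135607/151 ≈ 898.06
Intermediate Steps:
V(p) = p²
A(P, F) = 1/(16 + (F + P)/(34 + P)) (A(P, F) = 1/(4² + (F + P)/(34 + P)) = 1/(16 + (F + P)/(34 + P)))
A(s(-7, 3), 28) + 898 = (34 - 7)/(544 + 28 + 17*(-7)) + 898 = 27/(544 + 28 - 119) + 898 = 27/453 + 898 = (1/453)*27 + 898 = 9/151 + 898 = 135607/151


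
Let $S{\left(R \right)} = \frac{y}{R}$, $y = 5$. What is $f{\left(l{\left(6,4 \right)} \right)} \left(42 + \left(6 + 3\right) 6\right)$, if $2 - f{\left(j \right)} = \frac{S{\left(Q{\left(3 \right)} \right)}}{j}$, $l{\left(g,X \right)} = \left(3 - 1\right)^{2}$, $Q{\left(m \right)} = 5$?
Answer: $168$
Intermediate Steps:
$S{\left(R \right)} = \frac{5}{R}$
$l{\left(g,X \right)} = 4$ ($l{\left(g,X \right)} = 2^{2} = 4$)
$f{\left(j \right)} = 2 - \frac{1}{j}$ ($f{\left(j \right)} = 2 - \frac{5 \cdot \frac{1}{5}}{j} = 2 - 1 \frac{1}{j} = 2 - \frac{1}{j}$)
$f{\left(l{\left(6,4 \right)} \right)} \left(42 + \left(6 + 3\right) 6\right) = \left(2 - \frac{1}{4}\right) \left(42 + \left(6 + 3\right) 6\right) = \left(2 - \frac{1}{4}\right) \left(42 + 9 \cdot 6\right) = \left(2 - \frac{1}{4}\right) \left(42 + 54\right) = \frac{7}{4} \cdot 96 = 168$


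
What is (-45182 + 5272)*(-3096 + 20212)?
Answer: -683099560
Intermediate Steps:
(-45182 + 5272)*(-3096 + 20212) = -39910*17116 = -683099560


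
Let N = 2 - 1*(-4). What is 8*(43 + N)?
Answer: 392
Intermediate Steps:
N = 6 (N = 2 + 4 = 6)
8*(43 + N) = 8*(43 + 6) = 8*49 = 392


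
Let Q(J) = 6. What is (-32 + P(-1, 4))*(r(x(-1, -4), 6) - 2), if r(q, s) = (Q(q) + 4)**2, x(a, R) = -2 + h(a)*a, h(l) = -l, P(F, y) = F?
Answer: -3234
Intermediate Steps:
x(a, R) = -2 - a**2 (x(a, R) = -2 + (-a)*a = -2 - a**2)
r(q, s) = 100 (r(q, s) = (6 + 4)**2 = 10**2 = 100)
(-32 + P(-1, 4))*(r(x(-1, -4), 6) - 2) = (-32 - 1)*(100 - 2) = -33*98 = -3234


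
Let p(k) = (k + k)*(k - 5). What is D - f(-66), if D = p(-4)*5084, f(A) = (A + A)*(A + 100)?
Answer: 370536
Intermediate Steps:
p(k) = 2*k*(-5 + k) (p(k) = (2*k)*(-5 + k) = 2*k*(-5 + k))
f(A) = 2*A*(100 + A) (f(A) = (2*A)*(100 + A) = 2*A*(100 + A))
D = 366048 (D = (2*(-4)*(-5 - 4))*5084 = (2*(-4)*(-9))*5084 = 72*5084 = 366048)
D - f(-66) = 366048 - 2*(-66)*(100 - 66) = 366048 - 2*(-66)*34 = 366048 - 1*(-4488) = 366048 + 4488 = 370536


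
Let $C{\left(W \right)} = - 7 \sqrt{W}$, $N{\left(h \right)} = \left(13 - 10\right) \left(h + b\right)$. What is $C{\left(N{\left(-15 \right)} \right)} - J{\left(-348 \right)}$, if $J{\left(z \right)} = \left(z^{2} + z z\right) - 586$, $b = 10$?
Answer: $-241622 - 7 i \sqrt{15} \approx -2.4162 \cdot 10^{5} - 27.111 i$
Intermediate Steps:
$J{\left(z \right)} = -586 + 2 z^{2}$ ($J{\left(z \right)} = \left(z^{2} + z^{2}\right) - 586 = 2 z^{2} - 586 = -586 + 2 z^{2}$)
$N{\left(h \right)} = 30 + 3 h$ ($N{\left(h \right)} = \left(13 - 10\right) \left(h + 10\right) = 3 \left(10 + h\right) = 30 + 3 h$)
$C{\left(N{\left(-15 \right)} \right)} - J{\left(-348 \right)} = - 7 \sqrt{30 + 3 \left(-15\right)} - \left(-586 + 2 \left(-348\right)^{2}\right) = - 7 \sqrt{30 - 45} - \left(-586 + 2 \cdot 121104\right) = - 7 \sqrt{-15} - \left(-586 + 242208\right) = - 7 i \sqrt{15} - 241622 = -241622 - 7 i \sqrt{15}$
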